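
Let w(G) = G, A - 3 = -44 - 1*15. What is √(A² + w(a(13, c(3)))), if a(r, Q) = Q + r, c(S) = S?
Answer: 4*√197 ≈ 56.143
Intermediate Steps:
A = -56 (A = 3 + (-44 - 1*15) = 3 + (-44 - 15) = 3 - 59 = -56)
√(A² + w(a(13, c(3)))) = √((-56)² + (3 + 13)) = √(3136 + 16) = √3152 = 4*√197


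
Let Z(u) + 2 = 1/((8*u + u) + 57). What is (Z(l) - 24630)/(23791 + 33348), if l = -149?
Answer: -31627489/73366476 ≈ -0.43109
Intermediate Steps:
Z(u) = -2 + 1/(57 + 9*u) (Z(u) = -2 + 1/((8*u + u) + 57) = -2 + 1/(9*u + 57) = -2 + 1/(57 + 9*u))
(Z(l) - 24630)/(23791 + 33348) = ((-113 - 18*(-149))/(3*(19 + 3*(-149))) - 24630)/(23791 + 33348) = ((-113 + 2682)/(3*(19 - 447)) - 24630)/57139 = ((1/3)*2569/(-428) - 24630)*(1/57139) = ((1/3)*(-1/428)*2569 - 24630)*(1/57139) = (-2569/1284 - 24630)*(1/57139) = -31627489/1284*1/57139 = -31627489/73366476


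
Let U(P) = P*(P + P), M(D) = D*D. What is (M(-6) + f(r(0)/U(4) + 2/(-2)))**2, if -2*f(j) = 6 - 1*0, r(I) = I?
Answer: 1089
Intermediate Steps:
M(D) = D**2
U(P) = 2*P**2 (U(P) = P*(2*P) = 2*P**2)
f(j) = -3 (f(j) = -(6 - 1*0)/2 = -(6 + 0)/2 = -1/2*6 = -3)
(M(-6) + f(r(0)/U(4) + 2/(-2)))**2 = ((-6)**2 - 3)**2 = (36 - 3)**2 = 33**2 = 1089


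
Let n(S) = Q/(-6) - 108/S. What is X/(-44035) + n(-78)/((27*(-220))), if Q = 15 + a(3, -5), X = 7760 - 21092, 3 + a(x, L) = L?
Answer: 1235246729/4080459240 ≈ 0.30272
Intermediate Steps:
a(x, L) = -3 + L
X = -13332
Q = 7 (Q = 15 + (-3 - 5) = 15 - 8 = 7)
n(S) = -7/6 - 108/S (n(S) = 7/(-6) - 108/S = 7*(-⅙) - 108/S = -7/6 - 108/S)
X/(-44035) + n(-78)/((27*(-220))) = -13332/(-44035) + (-7/6 - 108/(-78))/((27*(-220))) = -13332*(-1/44035) + (-7/6 - 108*(-1/78))/(-5940) = 13332/44035 + (-7/6 + 18/13)*(-1/5940) = 13332/44035 + (17/78)*(-1/5940) = 13332/44035 - 17/463320 = 1235246729/4080459240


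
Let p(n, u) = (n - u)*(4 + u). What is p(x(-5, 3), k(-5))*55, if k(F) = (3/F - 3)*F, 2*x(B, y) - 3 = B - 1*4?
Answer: -25410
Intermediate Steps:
x(B, y) = -1/2 + B/2 (x(B, y) = 3/2 + (B - 1*4)/2 = 3/2 + (B - 4)/2 = 3/2 + (-4 + B)/2 = 3/2 + (-2 + B/2) = -1/2 + B/2)
k(F) = F*(-3 + 3/F) (k(F) = (-3 + 3/F)*F = F*(-3 + 3/F))
p(n, u) = (4 + u)*(n - u)
p(x(-5, 3), k(-5))*55 = (-(3 - 3*(-5))**2 - 4*(3 - 3*(-5)) + 4*(-1/2 + (1/2)*(-5)) + (-1/2 + (1/2)*(-5))*(3 - 3*(-5)))*55 = (-(3 + 15)**2 - 4*(3 + 15) + 4*(-1/2 - 5/2) + (-1/2 - 5/2)*(3 + 15))*55 = (-1*18**2 - 4*18 + 4*(-3) - 3*18)*55 = (-1*324 - 72 - 12 - 54)*55 = (-324 - 72 - 12 - 54)*55 = -462*55 = -25410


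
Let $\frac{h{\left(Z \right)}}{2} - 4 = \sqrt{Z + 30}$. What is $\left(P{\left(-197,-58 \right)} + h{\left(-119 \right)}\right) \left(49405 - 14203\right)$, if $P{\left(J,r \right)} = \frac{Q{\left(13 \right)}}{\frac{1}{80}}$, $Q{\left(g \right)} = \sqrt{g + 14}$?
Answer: $281616 + 8448480 \sqrt{3} + 70404 i \sqrt{89} \approx 1.4915 \cdot 10^{7} + 6.6419 \cdot 10^{5} i$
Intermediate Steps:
$Q{\left(g \right)} = \sqrt{14 + g}$
$h{\left(Z \right)} = 8 + 2 \sqrt{30 + Z}$ ($h{\left(Z \right)} = 8 + 2 \sqrt{Z + 30} = 8 + 2 \sqrt{30 + Z}$)
$P{\left(J,r \right)} = 240 \sqrt{3}$ ($P{\left(J,r \right)} = \frac{\sqrt{14 + 13}}{\frac{1}{80}} = \sqrt{27} \frac{1}{\frac{1}{80}} = 3 \sqrt{3} \cdot 80 = 240 \sqrt{3}$)
$\left(P{\left(-197,-58 \right)} + h{\left(-119 \right)}\right) \left(49405 - 14203\right) = \left(240 \sqrt{3} + \left(8 + 2 \sqrt{30 - 119}\right)\right) \left(49405 - 14203\right) = \left(240 \sqrt{3} + \left(8 + 2 \sqrt{-89}\right)\right) 35202 = \left(240 \sqrt{3} + \left(8 + 2 i \sqrt{89}\right)\right) 35202 = \left(8 + 240 \sqrt{3} + 2 i \sqrt{89}\right) 35202 = 281616 + 8448480 \sqrt{3} + 70404 i \sqrt{89}$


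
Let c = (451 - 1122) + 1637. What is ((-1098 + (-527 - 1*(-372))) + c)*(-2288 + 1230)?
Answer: 303646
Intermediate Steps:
c = 966 (c = -671 + 1637 = 966)
((-1098 + (-527 - 1*(-372))) + c)*(-2288 + 1230) = ((-1098 + (-527 - 1*(-372))) + 966)*(-2288 + 1230) = ((-1098 + (-527 + 372)) + 966)*(-1058) = ((-1098 - 155) + 966)*(-1058) = (-1253 + 966)*(-1058) = -287*(-1058) = 303646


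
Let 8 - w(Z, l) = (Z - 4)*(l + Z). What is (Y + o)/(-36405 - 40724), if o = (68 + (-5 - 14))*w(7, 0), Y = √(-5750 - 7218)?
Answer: 49/5933 - 2*I*√3242/77129 ≈ 0.0082589 - 0.0014764*I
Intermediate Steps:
Y = 2*I*√3242 (Y = √(-12968) = 2*I*√3242 ≈ 113.88*I)
w(Z, l) = 8 - (-4 + Z)*(Z + l) (w(Z, l) = 8 - (Z - 4)*(l + Z) = 8 - (-4 + Z)*(Z + l))
o = -637 (o = (68 + (-5 - 14))*(8 - 1*7² + 4*7 + 4*0 - 1*7*0) = (68 - 19)*(8 - 1*49 + 28 + 0 + 0) = 49*(8 - 49 + 28 + 0 + 0) = 49*(-13) = -637)
(Y + o)/(-36405 - 40724) = (2*I*√3242 - 637)/(-36405 - 40724) = (-637 + 2*I*√3242)/(-77129) = (-637 + 2*I*√3242)*(-1/77129) = 49/5933 - 2*I*√3242/77129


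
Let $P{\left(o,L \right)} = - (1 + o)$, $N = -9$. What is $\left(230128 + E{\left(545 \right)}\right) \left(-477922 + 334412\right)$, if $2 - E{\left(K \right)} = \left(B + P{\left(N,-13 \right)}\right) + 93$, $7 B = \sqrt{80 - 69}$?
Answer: $-33011461790 + \frac{143510 \sqrt{11}}{7} \approx -3.3011 \cdot 10^{10}$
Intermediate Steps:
$P{\left(o,L \right)} = -1 - o$
$B = \frac{\sqrt{11}}{7}$ ($B = \frac{\sqrt{80 - 69}}{7} = \frac{\sqrt{11}}{7} \approx 0.4738$)
$E{\left(K \right)} = -99 - \frac{\sqrt{11}}{7}$ ($E{\left(K \right)} = 2 - \left(\left(\frac{\sqrt{11}}{7} - -8\right) + 93\right) = 2 - \left(\left(\frac{\sqrt{11}}{7} + \left(-1 + 9\right)\right) + 93\right) = 2 - \left(\left(\frac{\sqrt{11}}{7} + 8\right) + 93\right) = 2 - \left(\left(8 + \frac{\sqrt{11}}{7}\right) + 93\right) = 2 - \left(101 + \frac{\sqrt{11}}{7}\right) = -99 - \frac{\sqrt{11}}{7}$)
$\left(230128 + E{\left(545 \right)}\right) \left(-477922 + 334412\right) = \left(230128 - \left(99 + \frac{\sqrt{11}}{7}\right)\right) \left(-477922 + 334412\right) = \left(230029 - \frac{\sqrt{11}}{7}\right) \left(-143510\right) = -33011461790 + \frac{143510 \sqrt{11}}{7}$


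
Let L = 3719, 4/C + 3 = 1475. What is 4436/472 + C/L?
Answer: 758884323/80746928 ≈ 9.3983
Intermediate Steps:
C = 1/368 (C = 4/(-3 + 1475) = 4/1472 = 4*(1/1472) = 1/368 ≈ 0.0027174)
4436/472 + C/L = 4436/472 + (1/368)/3719 = 4436*(1/472) + (1/368)*(1/3719) = 1109/118 + 1/1368592 = 758884323/80746928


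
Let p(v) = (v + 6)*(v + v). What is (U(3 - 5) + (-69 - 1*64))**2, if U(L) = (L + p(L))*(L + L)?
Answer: 3721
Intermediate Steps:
p(v) = 2*v*(6 + v) (p(v) = (6 + v)*(2*v) = 2*v*(6 + v))
U(L) = 2*L*(L + 2*L*(6 + L)) (U(L) = (L + 2*L*(6 + L))*(L + L) = (L + 2*L*(6 + L))*(2*L) = 2*L*(L + 2*L*(6 + L)))
(U(3 - 5) + (-69 - 1*64))**2 = ((3 - 5)**2*(26 + 4*(3 - 5)) + (-69 - 1*64))**2 = ((-2)**2*(26 + 4*(-2)) + (-69 - 64))**2 = (4*(26 - 8) - 133)**2 = (4*18 - 133)**2 = (72 - 133)**2 = (-61)**2 = 3721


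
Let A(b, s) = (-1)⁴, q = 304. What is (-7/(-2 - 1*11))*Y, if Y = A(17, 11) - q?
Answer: -2121/13 ≈ -163.15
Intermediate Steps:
A(b, s) = 1
Y = -303 (Y = 1 - 1*304 = 1 - 304 = -303)
(-7/(-2 - 1*11))*Y = -7/(-2 - 1*11)*(-303) = -7/(-2 - 11)*(-303) = -7/(-13)*(-303) = -7*(-1/13)*(-303) = (7/13)*(-303) = -2121/13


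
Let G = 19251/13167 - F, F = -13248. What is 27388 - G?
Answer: 20684681/1463 ≈ 14139.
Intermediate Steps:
G = 19383963/1463 (G = 19251/13167 - 1*(-13248) = 19251*(1/13167) + 13248 = 2139/1463 + 13248 = 19383963/1463 ≈ 13249.)
27388 - G = 27388 - 1*19383963/1463 = 27388 - 19383963/1463 = 20684681/1463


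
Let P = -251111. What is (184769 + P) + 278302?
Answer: 211960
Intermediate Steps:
(184769 + P) + 278302 = (184769 - 251111) + 278302 = -66342 + 278302 = 211960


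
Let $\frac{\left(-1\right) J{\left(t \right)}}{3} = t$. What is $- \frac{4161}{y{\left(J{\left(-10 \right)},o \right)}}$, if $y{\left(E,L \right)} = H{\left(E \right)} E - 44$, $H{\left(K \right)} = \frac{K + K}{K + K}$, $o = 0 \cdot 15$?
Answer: $\frac{4161}{14} \approx 297.21$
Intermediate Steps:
$o = 0$
$J{\left(t \right)} = - 3 t$
$H{\left(K \right)} = 1$ ($H{\left(K \right)} = \frac{2 K}{2 K} = 2 K \frac{1}{2 K} = 1$)
$y{\left(E,L \right)} = -44 + E$ ($y{\left(E,L \right)} = 1 E - 44 = E - 44 = -44 + E$)
$- \frac{4161}{y{\left(J{\left(-10 \right)},o \right)}} = - \frac{4161}{-44 - -30} = - \frac{4161}{-44 + 30} = - \frac{4161}{-14} = \left(-4161\right) \left(- \frac{1}{14}\right) = \frac{4161}{14}$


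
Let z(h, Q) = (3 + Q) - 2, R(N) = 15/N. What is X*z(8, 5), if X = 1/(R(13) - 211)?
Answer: -39/1364 ≈ -0.028592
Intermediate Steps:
z(h, Q) = 1 + Q
X = -13/2728 (X = 1/(15/13 - 211) = 1/(-2728/13) = -13/2728 ≈ -0.0047654)
X*z(8, 5) = -13*(1 + 5)/2728 = -13/2728*6 = -39/1364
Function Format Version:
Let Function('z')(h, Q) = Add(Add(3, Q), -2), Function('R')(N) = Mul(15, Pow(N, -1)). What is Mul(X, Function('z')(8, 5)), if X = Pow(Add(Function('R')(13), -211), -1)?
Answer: Rational(-39, 1364) ≈ -0.028592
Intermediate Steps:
Function('z')(h, Q) = Add(1, Q)
X = Rational(-13, 2728) (X = Pow(Add(Mul(15, Pow(13, -1)), -211), -1) = Pow(Add(Mul(15, Rational(1, 13)), -211), -1) = Pow(Add(Rational(15, 13), -211), -1) = Pow(Rational(-2728, 13), -1) = Rational(-13, 2728) ≈ -0.0047654)
Mul(X, Function('z')(8, 5)) = Mul(Rational(-13, 2728), Add(1, 5)) = Mul(Rational(-13, 2728), 6) = Rational(-39, 1364)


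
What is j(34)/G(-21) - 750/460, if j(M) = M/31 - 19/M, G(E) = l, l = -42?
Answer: -79671/48484 ≈ -1.6432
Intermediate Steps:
G(E) = -42
j(M) = -19/M + M/31 (j(M) = M*(1/31) - 19/M = M/31 - 19/M = -19/M + M/31)
j(34)/G(-21) - 750/460 = (-19/34 + (1/31)*34)/(-42) - 750/460 = (-19*1/34 + 34/31)*(-1/42) - 750*1/460 = (-19/34 + 34/31)*(-1/42) - 75/46 = (567/1054)*(-1/42) - 75/46 = -27/2108 - 75/46 = -79671/48484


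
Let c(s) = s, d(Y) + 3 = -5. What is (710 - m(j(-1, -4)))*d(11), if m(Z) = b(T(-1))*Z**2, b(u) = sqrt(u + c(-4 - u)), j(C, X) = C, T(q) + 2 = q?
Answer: -5680 + 16*I ≈ -5680.0 + 16.0*I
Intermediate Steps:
T(q) = -2 + q
d(Y) = -8 (d(Y) = -3 - 5 = -8)
b(u) = 2*I (b(u) = sqrt(u + (-4 - u)) = sqrt(-4) = 2*I)
m(Z) = 2*I*Z**2 (m(Z) = (2*I)*Z**2 = 2*I*Z**2)
(710 - m(j(-1, -4)))*d(11) = (710 - 2*I*(-1)**2)*(-8) = (710 - 2*I)*(-8) = -5680 + 16*I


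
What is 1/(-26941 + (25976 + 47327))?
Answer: 1/46362 ≈ 2.1569e-5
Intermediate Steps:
1/(-26941 + (25976 + 47327)) = 1/(-26941 + 73303) = 1/46362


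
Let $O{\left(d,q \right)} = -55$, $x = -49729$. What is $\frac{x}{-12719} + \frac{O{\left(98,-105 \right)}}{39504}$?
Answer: $\frac{1963794871}{502451376} \approx 3.9084$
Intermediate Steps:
$\frac{x}{-12719} + \frac{O{\left(98,-105 \right)}}{39504} = - \frac{49729}{-12719} - \frac{55}{39504} = \left(-49729\right) \left(- \frac{1}{12719}\right) - \frac{55}{39504} = \frac{49729}{12719} - \frac{55}{39504} = \frac{1963794871}{502451376}$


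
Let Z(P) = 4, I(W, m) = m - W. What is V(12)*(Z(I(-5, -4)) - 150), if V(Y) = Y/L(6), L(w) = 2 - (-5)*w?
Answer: -219/4 ≈ -54.750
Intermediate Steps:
L(w) = 2 + 5*w
V(Y) = Y/32 (V(Y) = Y/(2 + 5*6) = Y/(2 + 30) = Y/32)
V(12)*(Z(I(-5, -4)) - 150) = ((1/32)*12)*(4 - 150) = (3/8)*(-146) = -219/4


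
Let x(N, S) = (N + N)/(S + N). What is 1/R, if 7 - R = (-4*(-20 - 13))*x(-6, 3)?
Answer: -1/521 ≈ -0.0019194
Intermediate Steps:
x(N, S) = 2*N/(N + S) (x(N, S) = (2*N)/(N + S) = 2*N/(N + S))
R = -521 (R = 7 - (-4*(-20 - 13))*2*(-6)/(-6 + 3) = 7 - (-4*(-33))*2*(-6)/(-3) = 7 - 132*2*(-6)*(-1/3) = 7 - 132*4 = 7 - 1*528 = 7 - 528 = -521)
1/R = 1/(-521) = -1/521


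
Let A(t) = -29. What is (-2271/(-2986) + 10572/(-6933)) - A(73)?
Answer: 194844351/6900646 ≈ 28.236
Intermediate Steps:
(-2271/(-2986) + 10572/(-6933)) - A(73) = (-2271/(-2986) + 10572/(-6933)) - 1*(-29) = (-2271*(-1/2986) + 10572*(-1/6933)) + 29 = (2271/2986 - 3524/2311) + 29 = -5274383/6900646 + 29 = 194844351/6900646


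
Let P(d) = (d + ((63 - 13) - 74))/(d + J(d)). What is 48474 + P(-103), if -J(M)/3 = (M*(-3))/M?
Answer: 4556683/94 ≈ 48475.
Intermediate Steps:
J(M) = 9 (J(M) = -3*M*(-3)/M = -3*(-3*M)/M = -3*(-3) = 9)
P(d) = (-24 + d)/(9 + d) (P(d) = (d + ((63 - 13) - 74))/(d + 9) = (d + (50 - 74))/(9 + d) = (d - 24)/(9 + d) = (-24 + d)/(9 + d))
48474 + P(-103) = 48474 + (-24 - 103)/(9 - 103) = 48474 - 127/(-94) = 48474 - 1/94*(-127) = 48474 + 127/94 = 4556683/94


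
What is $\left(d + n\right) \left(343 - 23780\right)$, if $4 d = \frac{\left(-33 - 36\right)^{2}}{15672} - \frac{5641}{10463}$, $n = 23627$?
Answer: $- \frac{121067870833022241}{218634848} \approx -5.5374 \cdot 10^{8}$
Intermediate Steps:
$d = - \frac{12863803}{218634848}$ ($d = \frac{\frac{\left(-33 - 36\right)^{2}}{15672} - \frac{5641}{10463}}{4} = \frac{\left(-69\right)^{2} \cdot \frac{1}{15672} - \frac{5641}{10463}}{4} = \frac{4761 \cdot \frac{1}{15672} - \frac{5641}{10463}}{4} = \frac{\frac{1587}{5224} - \frac{5641}{10463}}{4} = \frac{1}{4} \left(- \frac{12863803}{54658712}\right) = - \frac{12863803}{218634848} \approx -0.058837$)
$\left(d + n\right) \left(343 - 23780\right) = \left(- \frac{12863803}{218634848} + 23627\right) \left(343 - 23780\right) = \frac{5165672689893}{218634848} \left(-23437\right) = - \frac{121067870833022241}{218634848}$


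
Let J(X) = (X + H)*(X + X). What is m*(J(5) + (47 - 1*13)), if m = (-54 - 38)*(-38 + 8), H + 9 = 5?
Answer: 121440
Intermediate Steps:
H = -4 (H = -9 + 5 = -4)
m = 2760 (m = -92*(-30) = 2760)
J(X) = 2*X*(-4 + X) (J(X) = (X - 4)*(X + X) = (-4 + X)*(2*X) = 2*X*(-4 + X))
m*(J(5) + (47 - 1*13)) = 2760*(2*5*(-4 + 5) + (47 - 1*13)) = 2760*(2*5*1 + (47 - 13)) = 2760*(10 + 34) = 2760*44 = 121440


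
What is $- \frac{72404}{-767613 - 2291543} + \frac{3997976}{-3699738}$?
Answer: $- \frac{1495319554763}{1414759462641} \approx -1.0569$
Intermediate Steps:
$- \frac{72404}{-767613 - 2291543} + \frac{3997976}{-3699738} = - \frac{72404}{-3059156} + 3997976 \left(- \frac{1}{3699738}\right) = \left(-72404\right) \left(- \frac{1}{3059156}\right) - \frac{1998988}{1849869} = \frac{18101}{764789} - \frac{1998988}{1849869} = - \frac{1495319554763}{1414759462641}$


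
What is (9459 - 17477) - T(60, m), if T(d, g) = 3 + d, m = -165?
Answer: -8081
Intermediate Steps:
(9459 - 17477) - T(60, m) = (9459 - 17477) - (3 + 60) = -8018 - 1*63 = -8018 - 63 = -8081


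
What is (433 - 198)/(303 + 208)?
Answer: 235/511 ≈ 0.45988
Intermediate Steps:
(433 - 198)/(303 + 208) = 235/511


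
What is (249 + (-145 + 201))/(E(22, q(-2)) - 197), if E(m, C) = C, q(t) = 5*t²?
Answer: -305/177 ≈ -1.7232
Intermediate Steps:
(249 + (-145 + 201))/(E(22, q(-2)) - 197) = (249 + (-145 + 201))/(5*(-2)² - 197) = (249 + 56)/(5*4 - 197) = 305/(20 - 197) = 305/(-177) = 305*(-1/177) = -305/177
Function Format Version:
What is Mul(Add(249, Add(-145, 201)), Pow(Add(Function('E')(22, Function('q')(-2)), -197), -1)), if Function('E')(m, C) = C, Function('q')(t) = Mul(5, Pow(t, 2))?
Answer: Rational(-305, 177) ≈ -1.7232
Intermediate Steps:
Mul(Add(249, Add(-145, 201)), Pow(Add(Function('E')(22, Function('q')(-2)), -197), -1)) = Mul(Add(249, Add(-145, 201)), Pow(Add(Mul(5, Pow(-2, 2)), -197), -1)) = Mul(Add(249, 56), Pow(Add(Mul(5, 4), -197), -1)) = Mul(305, Pow(Add(20, -197), -1)) = Mul(305, Pow(-177, -1)) = Mul(305, Rational(-1, 177)) = Rational(-305, 177)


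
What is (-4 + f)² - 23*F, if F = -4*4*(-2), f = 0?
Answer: -720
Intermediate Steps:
F = 32 (F = -16*(-2) = 32)
(-4 + f)² - 23*F = (-4 + 0)² - 23*32 = (-4)² - 736 = 16 - 736 = -720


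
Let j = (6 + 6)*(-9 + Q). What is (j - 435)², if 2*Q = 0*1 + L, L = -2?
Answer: 308025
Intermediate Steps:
Q = -1 (Q = (0*1 - 2)/2 = (0 - 2)/2 = (½)*(-2) = -1)
j = -120 (j = (6 + 6)*(-9 - 1) = 12*(-10) = -120)
(j - 435)² = (-120 - 435)² = (-555)² = 308025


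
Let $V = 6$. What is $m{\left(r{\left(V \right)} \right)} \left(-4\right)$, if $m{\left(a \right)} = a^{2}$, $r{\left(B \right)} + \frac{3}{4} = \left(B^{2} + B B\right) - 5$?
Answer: $- \frac{70225}{4} \approx -17556.0$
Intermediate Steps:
$r{\left(B \right)} = - \frac{23}{4} + 2 B^{2}$ ($r{\left(B \right)} = - \frac{3}{4} - \left(5 - B^{2} - B B\right) = - \frac{3}{4} + \left(\left(B^{2} + B^{2}\right) - 5\right) = - \frac{3}{4} + \left(2 B^{2} - 5\right) = - \frac{3}{4} + \left(-5 + 2 B^{2}\right) = - \frac{23}{4} + 2 B^{2}$)
$m{\left(r{\left(V \right)} \right)} \left(-4\right) = \left(- \frac{23}{4} + 2 \cdot 6^{2}\right)^{2} \left(-4\right) = \left(- \frac{23}{4} + 2 \cdot 36\right)^{2} \left(-4\right) = \left(- \frac{23}{4} + 72\right)^{2} \left(-4\right) = \left(\frac{265}{4}\right)^{2} \left(-4\right) = \frac{70225}{16} \left(-4\right) = - \frac{70225}{4}$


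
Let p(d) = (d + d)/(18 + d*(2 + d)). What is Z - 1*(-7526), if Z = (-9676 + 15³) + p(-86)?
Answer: 4435639/3621 ≈ 1225.0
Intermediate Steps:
p(d) = 2*d/(18 + d*(2 + d)) (p(d) = (2*d)/(18 + d*(2 + d)) = 2*d/(18 + d*(2 + d)))
Z = -22816007/3621 (Z = (-9676 + 15³) + 2*(-86)/(18 + (-86)² + 2*(-86)) = (-9676 + 3375) + 2*(-86)/(18 + 7396 - 172) = -6301 + 2*(-86)/7242 = -6301 + 2*(-86)*(1/7242) = -6301 - 86/3621 = -22816007/3621 ≈ -6301.0)
Z - 1*(-7526) = -22816007/3621 - 1*(-7526) = -22816007/3621 + 7526 = 4435639/3621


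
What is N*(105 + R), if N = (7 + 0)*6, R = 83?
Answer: 7896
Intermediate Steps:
N = 42 (N = 7*6 = 42)
N*(105 + R) = 42*(105 + 83) = 42*188 = 7896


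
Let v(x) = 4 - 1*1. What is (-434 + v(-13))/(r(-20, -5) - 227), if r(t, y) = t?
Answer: 431/247 ≈ 1.7449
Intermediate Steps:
v(x) = 3 (v(x) = 4 - 1 = 3)
(-434 + v(-13))/(r(-20, -5) - 227) = (-434 + 3)/(-20 - 227) = -431/(-247) = -431*(-1/247) = 431/247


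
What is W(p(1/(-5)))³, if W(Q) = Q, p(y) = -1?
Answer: -1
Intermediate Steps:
W(p(1/(-5)))³ = (-1)³ = -1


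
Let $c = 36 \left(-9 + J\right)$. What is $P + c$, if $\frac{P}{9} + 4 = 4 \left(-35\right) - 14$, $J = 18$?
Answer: $-1098$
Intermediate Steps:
$P = -1422$ ($P = -36 + 9 \left(4 \left(-35\right) - 14\right) = -36 + 9 \left(-140 - 14\right) = -36 + 9 \left(-154\right) = -36 - 1386 = -1422$)
$c = 324$ ($c = 36 \left(-9 + 18\right) = 36 \cdot 9 = 324$)
$P + c = -1422 + 324 = -1098$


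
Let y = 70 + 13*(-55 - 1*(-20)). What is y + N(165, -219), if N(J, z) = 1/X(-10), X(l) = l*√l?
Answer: -385 + I*√10/100 ≈ -385.0 + 0.031623*I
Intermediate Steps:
X(l) = l^(3/2)
N(J, z) = I*√10/100 (N(J, z) = 1/((-10)^(3/2)) = 1/(-10*I*√10) = I*√10/100)
y = -385 (y = 70 + 13*(-55 + 20) = 70 + 13*(-35) = 70 - 455 = -385)
y + N(165, -219) = -385 + I*√10/100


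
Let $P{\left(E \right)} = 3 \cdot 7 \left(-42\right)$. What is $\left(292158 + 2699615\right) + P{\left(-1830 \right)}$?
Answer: $2990891$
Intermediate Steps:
$P{\left(E \right)} = -882$ ($P{\left(E \right)} = 3 \left(-294\right) = -882$)
$\left(292158 + 2699615\right) + P{\left(-1830 \right)} = \left(292158 + 2699615\right) - 882 = 2991773 - 882 = 2990891$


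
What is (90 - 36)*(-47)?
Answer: -2538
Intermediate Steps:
(90 - 36)*(-47) = 54*(-47) = -2538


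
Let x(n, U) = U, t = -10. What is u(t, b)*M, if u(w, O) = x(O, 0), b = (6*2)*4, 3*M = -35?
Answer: 0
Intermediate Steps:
M = -35/3 (M = (⅓)*(-35) = -35/3 ≈ -11.667)
b = 48 (b = 12*4 = 48)
u(w, O) = 0
u(t, b)*M = 0*(-35/3) = 0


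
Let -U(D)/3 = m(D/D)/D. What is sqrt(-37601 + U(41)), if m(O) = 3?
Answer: 5*I*sqrt(2528306)/41 ≈ 193.91*I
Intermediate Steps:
U(D) = -9/D
sqrt(-37601 + U(41)) = sqrt(-37601 - 9/41) = sqrt(-1541650/41) = 5*I*sqrt(2528306)/41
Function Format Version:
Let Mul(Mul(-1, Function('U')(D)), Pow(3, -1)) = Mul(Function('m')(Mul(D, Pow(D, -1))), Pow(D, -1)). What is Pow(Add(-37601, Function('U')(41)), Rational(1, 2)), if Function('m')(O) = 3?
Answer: Mul(Rational(5, 41), I, Pow(2528306, Rational(1, 2))) ≈ Mul(193.91, I)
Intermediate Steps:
Function('U')(D) = Mul(-9, Pow(D, -1)) (Function('U')(D) = Mul(-3, Mul(3, Pow(D, -1))) = Mul(-9, Pow(D, -1)))
Pow(Add(-37601, Function('U')(41)), Rational(1, 2)) = Pow(Add(-37601, Mul(-9, Pow(41, -1))), Rational(1, 2)) = Pow(Add(-37601, Mul(-9, Rational(1, 41))), Rational(1, 2)) = Pow(Add(-37601, Rational(-9, 41)), Rational(1, 2)) = Pow(Rational(-1541650, 41), Rational(1, 2)) = Mul(Rational(5, 41), I, Pow(2528306, Rational(1, 2)))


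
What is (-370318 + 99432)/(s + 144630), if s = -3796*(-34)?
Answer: -135443/136847 ≈ -0.98974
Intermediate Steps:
s = 129064
(-370318 + 99432)/(s + 144630) = (-370318 + 99432)/(129064 + 144630) = -270886/273694 = -270886*1/273694 = -135443/136847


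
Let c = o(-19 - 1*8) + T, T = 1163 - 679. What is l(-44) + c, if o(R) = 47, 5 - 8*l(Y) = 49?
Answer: 1051/2 ≈ 525.50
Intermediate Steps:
l(Y) = -11/2 (l(Y) = 5/8 - ⅛*49 = 5/8 - 49/8 = -11/2)
T = 484
c = 531 (c = 47 + 484 = 531)
l(-44) + c = -11/2 + 531 = 1051/2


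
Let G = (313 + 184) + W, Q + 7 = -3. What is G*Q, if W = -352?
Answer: -1450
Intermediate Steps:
Q = -10 (Q = -7 - 3 = -10)
G = 145 (G = (313 + 184) - 352 = 497 - 352 = 145)
G*Q = 145*(-10) = -1450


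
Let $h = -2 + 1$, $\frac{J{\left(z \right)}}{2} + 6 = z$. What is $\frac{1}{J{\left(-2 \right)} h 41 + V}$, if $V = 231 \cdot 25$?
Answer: $\frac{1}{6431} \approx 0.0001555$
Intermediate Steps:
$V = 5775$
$J{\left(z \right)} = -12 + 2 z$
$h = -1$
$\frac{1}{J{\left(-2 \right)} h 41 + V} = \frac{1}{\left(-12 + 2 \left(-2\right)\right) \left(-1\right) 41 + 5775} = \frac{1}{\left(-12 - 4\right) \left(-1\right) 41 + 5775} = \frac{1}{\left(-16\right) \left(-1\right) 41 + 5775} = \frac{1}{16 \cdot 41 + 5775} = \frac{1}{656 + 5775} = \frac{1}{6431}$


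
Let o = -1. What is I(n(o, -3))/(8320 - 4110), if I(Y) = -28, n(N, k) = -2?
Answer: -14/2105 ≈ -0.0066508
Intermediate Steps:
I(n(o, -3))/(8320 - 4110) = -28/(8320 - 4110) = -28/4210 = (1/4210)*(-28) = -14/2105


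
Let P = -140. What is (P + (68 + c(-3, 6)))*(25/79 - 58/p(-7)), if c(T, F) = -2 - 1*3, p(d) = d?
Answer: -52327/79 ≈ -662.37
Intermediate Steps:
c(T, F) = -5 (c(T, F) = -2 - 3 = -5)
(P + (68 + c(-3, 6)))*(25/79 - 58/p(-7)) = (-140 + (68 - 5))*(25/79 - 58/(-7)) = (-140 + 63)*(25*(1/79) - 58*(-⅐)) = -77*(25/79 + 58/7) = -77*4757/553 = -52327/79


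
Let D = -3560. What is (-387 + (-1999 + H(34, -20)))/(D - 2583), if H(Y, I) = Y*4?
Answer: 2250/6143 ≈ 0.36627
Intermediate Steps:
H(Y, I) = 4*Y
(-387 + (-1999 + H(34, -20)))/(D - 2583) = (-387 + (-1999 + 4*34))/(-3560 - 2583) = (-387 + (-1999 + 136))/(-6143) = (-387 - 1863)*(-1/6143) = -2250*(-1/6143) = 2250/6143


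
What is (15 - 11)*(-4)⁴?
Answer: 1024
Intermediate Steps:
(15 - 11)*(-4)⁴ = 4*256 = 1024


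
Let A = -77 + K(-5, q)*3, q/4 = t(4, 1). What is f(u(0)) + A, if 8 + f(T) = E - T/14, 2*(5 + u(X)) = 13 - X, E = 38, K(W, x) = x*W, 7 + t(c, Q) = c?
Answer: 3721/28 ≈ 132.89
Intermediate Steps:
t(c, Q) = -7 + c
q = -12 (q = 4*(-7 + 4) = 4*(-3) = -12)
K(W, x) = W*x
u(X) = 3/2 - X/2 (u(X) = -5 + (13 - X)/2 = -5 + (13/2 - X/2) = 3/2 - X/2)
A = 103 (A = -77 - 5*(-12)*3 = -77 + 60*3 = -77 + 180 = 103)
f(T) = 30 - T/14 (f(T) = -8 + (38 - T/14) = 30 - T/14)
f(u(0)) + A = (30 - (3/2 - ½*0)/14) + 103 = (30 - (3/2 + 0)/14) + 103 = (30 - 1/14*3/2) + 103 = (30 - 3/28) + 103 = 837/28 + 103 = 3721/28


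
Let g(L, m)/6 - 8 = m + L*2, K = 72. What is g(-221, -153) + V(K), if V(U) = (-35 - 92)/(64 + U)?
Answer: -479119/136 ≈ -3522.9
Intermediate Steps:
g(L, m) = 48 + 6*m + 12*L (g(L, m) = 48 + 6*(m + L*2) = 48 + 6*(m + 2*L) = 48 + (6*m + 12*L) = 48 + 6*m + 12*L)
V(U) = -127/(64 + U)
g(-221, -153) + V(K) = (48 + 6*(-153) + 12*(-221)) - 127/(64 + 72) = (48 - 918 - 2652) - 127/136 = -3522 - 127*1/136 = -3522 - 127/136 = -479119/136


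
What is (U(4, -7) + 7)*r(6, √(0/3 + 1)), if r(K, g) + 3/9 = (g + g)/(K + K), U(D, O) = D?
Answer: -11/6 ≈ -1.8333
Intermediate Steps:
r(K, g) = -⅓ + g/K (r(K, g) = -⅓ + (g + g)/(K + K) = -⅓ + (2*g)/((2*K)) = -⅓ + (2*g)*(1/(2*K)) = -⅓ + g/K)
(U(4, -7) + 7)*r(6, √(0/3 + 1)) = (4 + 7)*((√(0/3 + 1) - ⅓*6)/6) = 11*((√(0*(⅓) + 1) - 2)/6) = 11*((√(0 + 1) - 2)/6) = 11*((√1 - 2)/6) = 11*((1 - 2)/6) = 11*((⅙)*(-1)) = 11*(-⅙) = -11/6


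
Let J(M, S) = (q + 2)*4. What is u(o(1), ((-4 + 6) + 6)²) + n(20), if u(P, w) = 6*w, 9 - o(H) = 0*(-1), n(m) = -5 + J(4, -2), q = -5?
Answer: 367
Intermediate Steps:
J(M, S) = -12 (J(M, S) = (-5 + 2)*4 = -3*4 = -12)
n(m) = -17 (n(m) = -5 - 12 = -17)
o(H) = 9 (o(H) = 9 - 0*(-1) = 9 - 1*0 = 9 + 0 = 9)
u(o(1), ((-4 + 6) + 6)²) + n(20) = 6*((-4 + 6) + 6)² - 17 = 6*(2 + 6)² - 17 = 6*8² - 17 = 6*64 - 17 = 384 - 17 = 367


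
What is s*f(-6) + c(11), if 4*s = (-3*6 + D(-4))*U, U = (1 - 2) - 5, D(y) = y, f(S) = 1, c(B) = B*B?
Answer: 154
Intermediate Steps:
c(B) = B²
U = -6 (U = -1 - 5 = -6)
s = 33 (s = ((-3*6 - 4)*(-6))/4 = ((-18 - 4)*(-6))/4 = (-22*(-6))/4 = (¼)*132 = 33)
s*f(-6) + c(11) = 33*1 + 11² = 33 + 121 = 154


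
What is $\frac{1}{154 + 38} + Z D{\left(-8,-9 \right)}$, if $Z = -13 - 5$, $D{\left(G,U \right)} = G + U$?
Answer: $\frac{58753}{192} \approx 306.01$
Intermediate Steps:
$Z = -18$
$\frac{1}{154 + 38} + Z D{\left(-8,-9 \right)} = \frac{1}{154 + 38} - 18 \left(-8 - 9\right) = \frac{1}{192} - -306 = \frac{1}{192} + 306 = \frac{58753}{192}$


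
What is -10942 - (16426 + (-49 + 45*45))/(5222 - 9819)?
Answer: -50281972/4597 ≈ -10938.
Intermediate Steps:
-10942 - (16426 + (-49 + 45*45))/(5222 - 9819) = -10942 - (16426 + (-49 + 2025))/(-4597) = -10942 - (16426 + 1976)*(-1)/4597 = -10942 - 18402*(-1)/4597 = -10942 - 1*(-18402/4597) = -10942 + 18402/4597 = -50281972/4597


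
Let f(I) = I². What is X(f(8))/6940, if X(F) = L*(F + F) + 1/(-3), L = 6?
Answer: 2303/20820 ≈ 0.11061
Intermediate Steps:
X(F) = -⅓ + 12*F (X(F) = 6*(F + F) + 1/(-3) = 6*(2*F) - ⅓ = 12*F - ⅓ = -⅓ + 12*F)
X(f(8))/6940 = (-⅓ + 12*8²)/6940 = (-⅓ + 12*64)*(1/6940) = (-⅓ + 768)*(1/6940) = (2303/3)*(1/6940) = 2303/20820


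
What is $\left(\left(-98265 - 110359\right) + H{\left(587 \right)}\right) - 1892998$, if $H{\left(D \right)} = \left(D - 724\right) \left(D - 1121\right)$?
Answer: $-2028464$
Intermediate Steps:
$H{\left(D \right)} = \left(-1121 + D\right) \left(-724 + D\right)$ ($H{\left(D \right)} = \left(-724 + D\right) \left(-1121 + D\right) = \left(-1121 + D\right) \left(-724 + D\right)$)
$\left(\left(-98265 - 110359\right) + H{\left(587 \right)}\right) - 1892998 = \left(\left(-98265 - 110359\right) + \left(811604 + 587^{2} - 1083015\right)\right) - 1892998 = \left(\left(-98265 - 110359\right) + \left(811604 + 344569 - 1083015\right)\right) - 1892998 = \left(-208624 + 73158\right) - 1892998 = -135466 - 1892998 = -2028464$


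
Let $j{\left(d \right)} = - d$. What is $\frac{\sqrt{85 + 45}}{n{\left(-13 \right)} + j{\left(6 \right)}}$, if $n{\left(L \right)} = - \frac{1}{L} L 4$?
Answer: $- \frac{\sqrt{130}}{10} \approx -1.1402$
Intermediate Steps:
$n{\left(L \right)} = -4$ ($n{\left(L \right)} = \left(-1\right) 4 = -4$)
$\frac{\sqrt{85 + 45}}{n{\left(-13 \right)} + j{\left(6 \right)}} = \frac{\sqrt{85 + 45}}{-4 - 6} = \frac{\sqrt{130}}{-4 - 6} = \frac{\sqrt{130}}{-10} = \sqrt{130} \left(- \frac{1}{10}\right) = - \frac{\sqrt{130}}{10}$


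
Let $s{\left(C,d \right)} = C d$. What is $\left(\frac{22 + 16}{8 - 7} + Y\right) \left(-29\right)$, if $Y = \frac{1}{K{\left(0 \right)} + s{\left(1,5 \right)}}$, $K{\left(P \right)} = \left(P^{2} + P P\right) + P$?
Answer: $- \frac{5539}{5} \approx -1107.8$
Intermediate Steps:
$K{\left(P \right)} = P + 2 P^{2}$ ($K{\left(P \right)} = \left(P^{2} + P^{2}\right) + P = 2 P^{2} + P = P + 2 P^{2}$)
$Y = \frac{1}{5}$ ($Y = \frac{1}{0 \left(1 + 2 \cdot 0\right) + 1 \cdot 5} = \frac{1}{0 \left(1 + 0\right) + 5} = \frac{1}{0 \cdot 1 + 5} = \frac{1}{0 + 5} = \frac{1}{5} \approx 0.2$)
$\left(\frac{22 + 16}{8 - 7} + Y\right) \left(-29\right) = \left(\frac{22 + 16}{8 - 7} + \frac{1}{5}\right) \left(-29\right) = \left(\frac{38}{1} + \frac{1}{5}\right) \left(-29\right) = \left(38 \cdot 1 + \frac{1}{5}\right) \left(-29\right) = \left(38 + \frac{1}{5}\right) \left(-29\right) = \frac{191}{5} \left(-29\right) = - \frac{5539}{5}$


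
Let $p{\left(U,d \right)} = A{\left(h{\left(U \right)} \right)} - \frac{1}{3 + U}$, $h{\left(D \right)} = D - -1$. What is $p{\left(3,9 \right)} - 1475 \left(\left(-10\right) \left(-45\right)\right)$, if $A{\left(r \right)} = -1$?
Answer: $- \frac{3982507}{6} \approx -6.6375 \cdot 10^{5}$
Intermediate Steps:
$h{\left(D \right)} = 1 + D$ ($h{\left(D \right)} = D + 1 = 1 + D$)
$p{\left(U,d \right)} = -1 - \frac{1}{3 + U}$
$p{\left(3,9 \right)} - 1475 \left(\left(-10\right) \left(-45\right)\right) = \frac{-4 - 3}{3 + 3} - 1475 \left(\left(-10\right) \left(-45\right)\right) = \frac{-4 - 3}{6} - 663750 = \frac{1}{6} \left(-7\right) - 663750 = - \frac{7}{6} - 663750 = - \frac{3982507}{6}$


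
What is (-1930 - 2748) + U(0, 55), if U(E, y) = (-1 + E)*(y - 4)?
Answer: -4729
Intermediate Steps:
U(E, y) = (-1 + E)*(-4 + y)
(-1930 - 2748) + U(0, 55) = (-1930 - 2748) + (4 - 1*55 - 4*0 + 0*55) = -4678 + (4 - 55 + 0 + 0) = -4678 - 51 = -4729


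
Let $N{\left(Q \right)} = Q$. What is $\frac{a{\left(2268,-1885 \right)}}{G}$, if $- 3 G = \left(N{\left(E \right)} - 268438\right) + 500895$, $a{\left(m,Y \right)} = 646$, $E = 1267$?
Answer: $- \frac{323}{38954} \approx -0.0082918$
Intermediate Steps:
$G = -77908$ ($G = - \frac{\left(1267 - 268438\right) + 500895}{3} = - \frac{-267171 + 500895}{3} = \left(- \frac{1}{3}\right) 233724 = -77908$)
$\frac{a{\left(2268,-1885 \right)}}{G} = \frac{646}{-77908} = 646 \left(- \frac{1}{77908}\right) = - \frac{323}{38954}$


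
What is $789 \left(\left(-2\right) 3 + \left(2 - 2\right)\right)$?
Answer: $-4734$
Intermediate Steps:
$789 \left(\left(-2\right) 3 + \left(2 - 2\right)\right) = 789 \left(-6 + \left(2 - 2\right)\right) = 789 \left(-6 + 0\right) = 789 \left(-6\right) = -4734$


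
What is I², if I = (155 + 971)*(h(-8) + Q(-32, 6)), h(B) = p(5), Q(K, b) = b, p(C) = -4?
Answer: 5071504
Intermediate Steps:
h(B) = -4
I = 2252 (I = (155 + 971)*(-4 + 6) = 1126*2 = 2252)
I² = 2252² = 5071504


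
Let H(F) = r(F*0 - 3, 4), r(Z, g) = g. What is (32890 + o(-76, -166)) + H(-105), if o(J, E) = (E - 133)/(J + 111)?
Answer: 1150991/35 ≈ 32885.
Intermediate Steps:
H(F) = 4
o(J, E) = (-133 + E)/(111 + J)
(32890 + o(-76, -166)) + H(-105) = (32890 + (-133 - 166)/(111 - 76)) + 4 = (32890 - 299/35) + 4 = 1150851/35 + 4 = 1150991/35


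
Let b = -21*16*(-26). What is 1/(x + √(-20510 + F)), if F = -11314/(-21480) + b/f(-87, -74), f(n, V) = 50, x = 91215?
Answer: 4898245500/446794555258751 - 10*I*√586391246787/446794555258751 ≈ 1.0963e-5 - 1.7139e-8*I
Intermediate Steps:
b = 8736 (b = -336*(-26) = 8736)
F = 9410749/53700 (F = -11314/(-21480) + 8736/50 = -11314*(-1/21480) + 8736*(1/50) = 5657/10740 + 4368/25 = 9410749/53700 ≈ 175.25)
1/(x + √(-20510 + F)) = 1/(91215 + √(-20510 + 9410749/53700)) = 1/(91215 + √(-1091976251/53700)) = 1/(91215 + I*√586391246787/5370)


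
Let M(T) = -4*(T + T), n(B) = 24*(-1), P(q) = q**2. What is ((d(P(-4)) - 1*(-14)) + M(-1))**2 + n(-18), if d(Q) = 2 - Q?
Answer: 40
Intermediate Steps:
n(B) = -24
M(T) = -8*T
((d(P(-4)) - 1*(-14)) + M(-1))**2 + n(-18) = (((2 - 1*(-4)**2) - 1*(-14)) - 8*(-1))**2 - 24 = (((2 - 1*16) + 14) + 8)**2 - 24 = (((2 - 16) + 14) + 8)**2 - 24 = ((-14 + 14) + 8)**2 - 24 = (0 + 8)**2 - 24 = 8**2 - 24 = 64 - 24 = 40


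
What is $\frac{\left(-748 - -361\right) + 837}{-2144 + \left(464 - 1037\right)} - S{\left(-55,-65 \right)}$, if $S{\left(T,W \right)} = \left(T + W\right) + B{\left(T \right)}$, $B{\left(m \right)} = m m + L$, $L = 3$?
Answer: $- \frac{7901486}{2717} \approx -2908.2$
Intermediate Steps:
$B{\left(m \right)} = 3 + m^{2}$ ($B{\left(m \right)} = m m + 3 = m^{2} + 3 = 3 + m^{2}$)
$S{\left(T,W \right)} = 3 + T + W + T^{2}$ ($S{\left(T,W \right)} = \left(T + W\right) + \left(3 + T^{2}\right) = 3 + T + W + T^{2}$)
$\frac{\left(-748 - -361\right) + 837}{-2144 + \left(464 - 1037\right)} - S{\left(-55,-65 \right)} = \frac{\left(-748 - -361\right) + 837}{-2144 + \left(464 - 1037\right)} - \left(3 - 55 - 65 + \left(-55\right)^{2}\right) = \frac{\left(-748 + 361\right) + 837}{-2144 - 573} - \left(3 - 55 - 65 + 3025\right) = \frac{-387 + 837}{-2717} - 2908 = 450 \left(- \frac{1}{2717}\right) - 2908 = - \frac{450}{2717} - 2908 = - \frac{7901486}{2717}$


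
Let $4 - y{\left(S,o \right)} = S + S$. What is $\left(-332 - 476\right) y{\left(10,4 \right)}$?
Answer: $12928$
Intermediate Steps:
$y{\left(S,o \right)} = 4 - 2 S$ ($y{\left(S,o \right)} = 4 - \left(S + S\right) = 4 - 2 S$)
$\left(-332 - 476\right) y{\left(10,4 \right)} = \left(-332 - 476\right) \left(4 - 20\right) = - 808 \left(4 - 20\right) = \left(-808\right) \left(-16\right) = 12928$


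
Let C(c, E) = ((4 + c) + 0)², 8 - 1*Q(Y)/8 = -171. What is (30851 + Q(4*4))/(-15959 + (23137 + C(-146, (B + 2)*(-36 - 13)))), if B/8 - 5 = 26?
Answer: 3587/3038 ≈ 1.1807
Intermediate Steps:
B = 248 (B = 40 + 8*26 = 40 + 208 = 248)
Q(Y) = 1432 (Q(Y) = 64 - 8*(-171) = 64 + 1368 = 1432)
C(c, E) = (4 + c)²
(30851 + Q(4*4))/(-15959 + (23137 + C(-146, (B + 2)*(-36 - 13)))) = (30851 + 1432)/(-15959 + (23137 + (4 - 146)²)) = 32283/(-15959 + (23137 + (-142)²)) = 32283/(-15959 + (23137 + 20164)) = 32283/(-15959 + 43301) = 32283/27342 = 32283*(1/27342) = 3587/3038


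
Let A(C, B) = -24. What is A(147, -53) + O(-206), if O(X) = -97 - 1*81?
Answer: -202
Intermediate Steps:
O(X) = -178 (O(X) = -97 - 81 = -178)
A(147, -53) + O(-206) = -24 - 178 = -202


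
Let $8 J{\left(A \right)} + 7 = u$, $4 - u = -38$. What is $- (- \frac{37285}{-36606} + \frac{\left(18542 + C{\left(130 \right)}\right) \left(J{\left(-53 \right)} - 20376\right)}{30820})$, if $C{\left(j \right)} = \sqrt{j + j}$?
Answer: $\frac{27652119619549}{2256393840} + \frac{162973 \sqrt{65}}{123280} \approx 12266.0$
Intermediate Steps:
$C{\left(j \right)} = \sqrt{2} \sqrt{j}$ ($C{\left(j \right)} = \sqrt{2 j} = \sqrt{2} \sqrt{j}$)
$u = 42$ ($u = 4 - -38 = 4 + 38 = 42$)
$J{\left(A \right)} = \frac{35}{8}$ ($J{\left(A \right)} = - \frac{7}{8} + \frac{1}{8} \cdot 42 = - \frac{7}{8} + \frac{21}{4} = \frac{35}{8}$)
$- (- \frac{37285}{-36606} + \frac{\left(18542 + C{\left(130 \right)}\right) \left(J{\left(-53 \right)} - 20376\right)}{30820}) = - (- \frac{37285}{-36606} + \frac{\left(18542 + \sqrt{2} \sqrt{130}\right) \left(\frac{35}{8} - 20376\right)}{30820}) = - (\left(-37285\right) \left(- \frac{1}{36606}\right) + \left(18542 + 2 \sqrt{65}\right) \left(- \frac{162973}{8}\right) \frac{1}{30820}) = - (\frac{37285}{36606} + \left(- \frac{1510922683}{4} - \frac{162973 \sqrt{65}}{4}\right) \frac{1}{30820}) = - (\frac{37285}{36606} - \left(\frac{1510922683}{123280} + \frac{162973 \sqrt{65}}{123280}\right)) = - (- \frac{27652119619549}{2256393840} - \frac{162973 \sqrt{65}}{123280}) = \frac{27652119619549}{2256393840} + \frac{162973 \sqrt{65}}{123280}$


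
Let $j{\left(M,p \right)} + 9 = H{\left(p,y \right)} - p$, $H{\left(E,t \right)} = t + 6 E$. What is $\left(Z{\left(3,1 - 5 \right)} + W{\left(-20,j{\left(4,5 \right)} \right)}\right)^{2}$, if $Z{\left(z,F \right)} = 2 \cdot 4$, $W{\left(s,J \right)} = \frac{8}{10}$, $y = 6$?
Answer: $\frac{1936}{25} \approx 77.44$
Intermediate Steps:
$j{\left(M,p \right)} = -3 + 5 p$ ($j{\left(M,p \right)} = -9 + \left(\left(6 + 6 p\right) - p\right) = -9 + \left(6 + 5 p\right) = -3 + 5 p$)
$W{\left(s,J \right)} = \frac{4}{5}$ ($W{\left(s,J \right)} = 8 \cdot \frac{1}{10} = \frac{4}{5}$)
$Z{\left(z,F \right)} = 8$
$\left(Z{\left(3,1 - 5 \right)} + W{\left(-20,j{\left(4,5 \right)} \right)}\right)^{2} = \left(8 + \frac{4}{5}\right)^{2} = \left(\frac{44}{5}\right)^{2} = \frac{1936}{25}$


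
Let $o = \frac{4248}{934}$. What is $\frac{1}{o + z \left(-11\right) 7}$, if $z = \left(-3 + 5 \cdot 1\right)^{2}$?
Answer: $- \frac{467}{141712} \approx -0.0032954$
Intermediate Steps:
$o = \frac{2124}{467}$ ($o = 4248 \cdot \frac{1}{934} = \frac{2124}{467} \approx 4.5482$)
$z = 4$ ($z = \left(-3 + 5\right)^{2} = 2^{2} = 4$)
$\frac{1}{o + z \left(-11\right) 7} = \frac{1}{\frac{2124}{467} + 4 \left(-11\right) 7} = \frac{1}{\frac{2124}{467} - 308} = \frac{1}{- \frac{141712}{467}} = - \frac{467}{141712}$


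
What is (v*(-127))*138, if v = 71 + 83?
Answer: -2699004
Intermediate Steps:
v = 154
(v*(-127))*138 = (154*(-127))*138 = -19558*138 = -2699004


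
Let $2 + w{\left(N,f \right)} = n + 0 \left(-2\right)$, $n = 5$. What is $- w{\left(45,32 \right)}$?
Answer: $-3$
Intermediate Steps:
$w{\left(N,f \right)} = 3$ ($w{\left(N,f \right)} = -2 + \left(5 + 0 \left(-2\right)\right) = -2 + \left(5 + 0\right) = -2 + 5 = 3$)
$- w{\left(45,32 \right)} = \left(-1\right) 3 = -3$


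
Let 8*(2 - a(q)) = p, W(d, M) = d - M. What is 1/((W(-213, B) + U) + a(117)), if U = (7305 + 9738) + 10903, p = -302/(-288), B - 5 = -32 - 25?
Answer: 1152/32010473 ≈ 3.5988e-5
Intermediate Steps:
B = -52 (B = 5 + (-32 - 25) = 5 - 57 = -52)
p = 151/144 (p = -302*(-1/288) = 151/144 ≈ 1.0486)
a(q) = 2153/1152 (a(q) = 2 - ⅛*151/144 = 2 - 151/1152 = 2153/1152)
U = 27946 (U = 17043 + 10903 = 27946)
1/((W(-213, B) + U) + a(117)) = 1/(((-213 - 1*(-52)) + 27946) + 2153/1152) = 1/(((-213 + 52) + 27946) + 2153/1152) = 1/((-161 + 27946) + 2153/1152) = 1/(27785 + 2153/1152) = 1/(32010473/1152) = 1152/32010473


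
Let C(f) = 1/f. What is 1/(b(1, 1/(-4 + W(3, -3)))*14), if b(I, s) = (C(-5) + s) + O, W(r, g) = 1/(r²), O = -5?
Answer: -5/382 ≈ -0.013089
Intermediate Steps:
W(r, g) = r⁻²
b(I, s) = -26/5 + s (b(I, s) = (1/(-5) + s) - 5 = (-⅕ + s) - 5 = -26/5 + s)
1/(b(1, 1/(-4 + W(3, -3)))*14) = 1/((-26/5 + 1/(-4 + 3⁻²))*14) = 1/((-26/5 + 1/(-4 + ⅑))*14) = 1/((-26/5 + 1/(-35/9))*14) = 1/((-26/5 - 9/35)*14) = 1/(-191/35*14) = 1/(-382/5) = -5/382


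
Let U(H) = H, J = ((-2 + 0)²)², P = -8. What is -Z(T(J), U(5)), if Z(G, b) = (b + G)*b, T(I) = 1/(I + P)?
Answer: -205/8 ≈ -25.625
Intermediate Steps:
J = 16 (J = ((-2)²)² = 4² = 16)
T(I) = 1/(-8 + I) (T(I) = 1/(I - 8) = 1/(-8 + I))
Z(G, b) = b*(G + b) (Z(G, b) = (G + b)*b = b*(G + b))
-Z(T(J), U(5)) = -5*(1/(-8 + 16) + 5) = -5*(1/8 + 5) = -5*(⅛ + 5) = -5*41/8 = -1*205/8 = -205/8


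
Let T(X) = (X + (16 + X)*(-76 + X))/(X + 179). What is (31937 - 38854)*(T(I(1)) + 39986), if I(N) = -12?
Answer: -46186870266/167 ≈ -2.7657e+8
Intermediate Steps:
T(X) = (X + (-76 + X)*(16 + X))/(179 + X)
(31937 - 38854)*(T(I(1)) + 39986) = (31937 - 38854)*((-1216 + (-12)² - 59*(-12))/(179 - 12) + 39986) = -6917*((-1216 + 144 + 708)/167 + 39986) = -6917*((1/167)*(-364) + 39986) = -6917*(-364/167 + 39986) = -6917*6677298/167 = -46186870266/167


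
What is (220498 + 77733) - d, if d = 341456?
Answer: -43225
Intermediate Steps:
(220498 + 77733) - d = (220498 + 77733) - 1*341456 = 298231 - 341456 = -43225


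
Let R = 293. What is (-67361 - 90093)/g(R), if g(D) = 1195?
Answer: -157454/1195 ≈ -131.76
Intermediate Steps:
(-67361 - 90093)/g(R) = (-67361 - 90093)/1195 = -157454*1/1195 = -157454/1195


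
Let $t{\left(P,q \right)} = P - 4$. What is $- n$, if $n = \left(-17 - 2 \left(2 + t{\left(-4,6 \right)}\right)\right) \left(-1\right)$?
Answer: $-5$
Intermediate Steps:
$t{\left(P,q \right)} = -4 + P$
$n = 5$ ($n = \left(-17 - 2 \left(2 - 8\right)\right) \left(-1\right) = \left(-17 - 2 \left(-6\right)\right) \left(-1\right) = \left(-17 - -12\right) \left(-1\right) = \left(-17 + 12\right) \left(-1\right) = \left(-5\right) \left(-1\right) = 5$)
$- n = \left(-1\right) 5 = -5$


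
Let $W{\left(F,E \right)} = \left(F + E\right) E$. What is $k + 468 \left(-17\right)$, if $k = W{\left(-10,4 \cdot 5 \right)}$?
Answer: $-7756$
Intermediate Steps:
$W{\left(F,E \right)} = E \left(E + F\right)$ ($W{\left(F,E \right)} = \left(E + F\right) E = E \left(E + F\right)$)
$k = 200$ ($k = 4 \cdot 5 \left(4 \cdot 5 - 10\right) = 20 \left(20 - 10\right) = 20 \cdot 10 = 200$)
$k + 468 \left(-17\right) = 200 + 468 \left(-17\right) = 200 - 7956 = -7756$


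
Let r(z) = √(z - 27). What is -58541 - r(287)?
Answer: -58541 - 2*√65 ≈ -58557.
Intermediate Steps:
r(z) = √(-27 + z)
-58541 - r(287) = -58541 - √(-27 + 287) = -58541 - √260 = -58541 - 2*√65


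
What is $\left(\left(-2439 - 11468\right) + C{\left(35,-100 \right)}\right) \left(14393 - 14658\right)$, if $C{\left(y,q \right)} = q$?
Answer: $3711855$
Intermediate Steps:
$\left(\left(-2439 - 11468\right) + C{\left(35,-100 \right)}\right) \left(14393 - 14658\right) = \left(\left(-2439 - 11468\right) - 100\right) \left(14393 - 14658\right) = \left(\left(-2439 - 11468\right) - 100\right) \left(-265\right) = \left(-13907 - 100\right) \left(-265\right) = \left(-14007\right) \left(-265\right) = 3711855$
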